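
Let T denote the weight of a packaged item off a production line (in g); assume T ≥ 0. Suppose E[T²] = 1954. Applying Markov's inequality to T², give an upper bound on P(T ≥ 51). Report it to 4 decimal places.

Since T ≥ 0, the event {T ≥ 51} is the same as {T² ≥ 2601}.
Markov's inequality applied to T² gives P(T² ≥ 2601) ≤ E[T²]/2601 = 1954/2601 = 0.7512.

0.7512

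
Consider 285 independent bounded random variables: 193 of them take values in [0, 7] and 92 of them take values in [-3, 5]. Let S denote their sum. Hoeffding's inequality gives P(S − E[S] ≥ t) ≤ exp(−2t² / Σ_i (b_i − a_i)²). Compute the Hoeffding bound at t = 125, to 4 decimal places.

0.1305

Σ(b_i − a_i)² = 193·7² + 92·8² = 15345.
Exponent = 2·125² / 15345 = 2.03649.
Bound = exp(−2.03649) = 0.13049.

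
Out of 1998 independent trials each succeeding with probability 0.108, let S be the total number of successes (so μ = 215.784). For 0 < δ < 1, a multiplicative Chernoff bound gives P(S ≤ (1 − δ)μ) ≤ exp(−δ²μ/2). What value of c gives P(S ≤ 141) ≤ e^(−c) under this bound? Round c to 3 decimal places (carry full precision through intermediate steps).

12.959

Write 141 = (1 − δ)μ, so δ = 1 − 141/215.784 = 0.3465688…
Then the exponent is δ²μ/2 = (μ − 141)²/(2μ) = 12.958900.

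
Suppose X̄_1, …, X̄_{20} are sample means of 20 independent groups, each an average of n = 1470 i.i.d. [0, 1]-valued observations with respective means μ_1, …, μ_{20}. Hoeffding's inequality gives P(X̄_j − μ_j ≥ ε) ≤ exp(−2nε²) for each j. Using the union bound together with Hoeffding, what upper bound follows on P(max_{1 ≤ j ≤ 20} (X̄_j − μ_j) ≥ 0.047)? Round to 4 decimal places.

0.0302

Per-experiment Hoeffding bound: exp(−2·1470·0.047²) = exp(−6.49446) = 0.0015118.
Union bound over 20 events: 20·0.0015118 = 0.03024.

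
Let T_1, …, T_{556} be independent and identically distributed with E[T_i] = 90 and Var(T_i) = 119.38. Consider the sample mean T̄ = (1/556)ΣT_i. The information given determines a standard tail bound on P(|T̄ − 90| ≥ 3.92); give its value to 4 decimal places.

0.0140

With mean and variance of each term known, Chebyshev's inequality bounds the deviation of the sum (or sample mean).
Var(T̄) = Var(T_i)/n = 119.38/556 = 0.21471.
Chebyshev: P(|T̄ − 90| ≥ 3.92) ≤ Var(T̄)/(3.92)² = 119.38/(556·3.92²) = 0.0140.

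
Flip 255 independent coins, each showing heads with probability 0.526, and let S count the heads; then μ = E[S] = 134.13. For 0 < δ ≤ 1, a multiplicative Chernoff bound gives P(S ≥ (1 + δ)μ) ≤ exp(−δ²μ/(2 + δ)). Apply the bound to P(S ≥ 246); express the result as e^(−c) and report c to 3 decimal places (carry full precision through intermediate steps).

32.923

Write 246 = (1 + δ)μ, so δ = 246/134.13 − 1 = 0.8340416…
Then the exponent is δ²μ/(2 + δ) = (246 − μ)² / (μ·(2 + δ)) = 32.922676.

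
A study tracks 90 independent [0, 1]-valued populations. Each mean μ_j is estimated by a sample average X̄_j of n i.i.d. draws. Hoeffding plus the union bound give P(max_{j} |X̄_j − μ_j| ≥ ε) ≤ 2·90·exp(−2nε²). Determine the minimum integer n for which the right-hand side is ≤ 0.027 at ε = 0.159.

Need 2·90·exp(−2nε²) ≤ 0.027, i.e. exp(−2nε²) ≤ 0.027/180.
So 2nε² ≥ ln(180/0.027) = 8.804875.
Hence n ≥ 8.804875/(2·0.159²) = 174.140.
The smallest integer n is 175.

175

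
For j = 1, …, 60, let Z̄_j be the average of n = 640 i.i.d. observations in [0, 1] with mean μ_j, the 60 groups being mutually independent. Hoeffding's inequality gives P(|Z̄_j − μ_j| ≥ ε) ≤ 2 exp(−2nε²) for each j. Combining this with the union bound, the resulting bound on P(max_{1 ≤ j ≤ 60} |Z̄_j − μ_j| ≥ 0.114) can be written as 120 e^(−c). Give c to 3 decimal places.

Union bound over the 60 events: P(max_{1 ≤ j ≤ 60} |Z̄_j − μ_j| ≥ 0.114) ≤ 60·2·exp(−2nε²) = 120 exp(−2·640·0.114²).
So c = 2·640·0.114² = 16.6349.

16.635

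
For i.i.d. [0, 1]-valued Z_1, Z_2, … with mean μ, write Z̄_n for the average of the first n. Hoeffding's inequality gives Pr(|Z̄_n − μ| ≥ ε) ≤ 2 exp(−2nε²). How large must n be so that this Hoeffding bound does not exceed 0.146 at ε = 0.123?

87

Require 2·exp(−2nε²) ≤ 0.146, i.e. 2nε² ≥ ln(2/0.146) = 2.617296.
So n ≥ 2.617296 / (2·0.123²) = 86.499.
The smallest integer n is 87.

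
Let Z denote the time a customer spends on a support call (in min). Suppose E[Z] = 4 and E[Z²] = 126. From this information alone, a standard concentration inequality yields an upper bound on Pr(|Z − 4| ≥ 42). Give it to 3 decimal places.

0.062

The first two moments determine the variance, so Chebyshev's inequality is the sharpest standard bound available.
Var(Z) = E[Z²] − (E[Z])² = 126 − 16 = 110.
Chebyshev's inequality: Pr(|Z − μ| ≥ t) ≤ Var(Z)/t² = 110/1764 = 0.0624.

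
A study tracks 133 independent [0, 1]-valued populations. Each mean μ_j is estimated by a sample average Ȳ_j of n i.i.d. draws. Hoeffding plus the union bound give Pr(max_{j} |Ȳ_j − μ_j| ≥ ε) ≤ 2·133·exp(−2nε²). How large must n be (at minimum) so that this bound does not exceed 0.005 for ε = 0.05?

Need 2·133·exp(−2nε²) ≤ 0.005, i.e. exp(−2nε²) ≤ 0.005/266.
So 2nε² ≥ ln(266/0.005) = 10.881814.
Hence n ≥ 10.881814/(2·0.05²) = 2176.363.
The smallest integer n is 2177.

2177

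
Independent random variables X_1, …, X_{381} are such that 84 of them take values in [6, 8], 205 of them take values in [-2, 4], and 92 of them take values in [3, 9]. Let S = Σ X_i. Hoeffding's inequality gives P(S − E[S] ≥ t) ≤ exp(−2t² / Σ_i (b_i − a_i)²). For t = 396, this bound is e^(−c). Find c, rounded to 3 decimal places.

Σ(b_i − a_i)² = 84·2² + 205·6² + 92·6² = 11028.
c = 2t² / 11028 = 2·396² / 11028 = 28.4396.

28.440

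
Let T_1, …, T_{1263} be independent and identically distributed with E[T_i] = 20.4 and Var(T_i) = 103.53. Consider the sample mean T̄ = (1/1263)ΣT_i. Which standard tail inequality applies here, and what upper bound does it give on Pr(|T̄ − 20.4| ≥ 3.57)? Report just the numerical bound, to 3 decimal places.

With mean and variance of each term known, Chebyshev's inequality bounds the deviation of the sum (or sample mean).
Var(T̄) = Var(T_i)/n = 103.53/1263 = 0.081971.
Chebyshev: Pr(|T̄ − 20.4| ≥ 3.57) ≤ Var(T̄)/(3.57)² = 103.53/(1263·3.57²) = 0.0064.

0.006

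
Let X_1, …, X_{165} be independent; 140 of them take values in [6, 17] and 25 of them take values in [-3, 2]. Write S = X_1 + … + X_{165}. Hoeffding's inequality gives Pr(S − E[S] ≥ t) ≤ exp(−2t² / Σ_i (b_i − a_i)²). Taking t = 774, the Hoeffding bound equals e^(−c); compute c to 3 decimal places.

68.212

Σ(b_i − a_i)² = 140·11² + 25·5² = 17565.
c = 2t² / 17565 = 2·774² / 17565 = 68.2125.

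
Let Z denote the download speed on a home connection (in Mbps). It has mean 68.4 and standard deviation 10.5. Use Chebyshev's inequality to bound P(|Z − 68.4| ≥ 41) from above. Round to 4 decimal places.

Chebyshev: P(|Z − μ| ≥ t) ≤ Var(Z)/t².
Var(Z) = σ² = 10.5² = 110.25.
Bound = 110.25 / 1681 = 0.0656.

0.0656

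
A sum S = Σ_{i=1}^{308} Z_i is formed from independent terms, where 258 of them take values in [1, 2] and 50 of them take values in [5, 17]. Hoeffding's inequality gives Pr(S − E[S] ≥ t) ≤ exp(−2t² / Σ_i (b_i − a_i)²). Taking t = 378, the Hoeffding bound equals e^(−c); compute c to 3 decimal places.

Σ(b_i − a_i)² = 258·1² + 50·12² = 7458.
c = 2t² / 7458 = 2·378² / 7458 = 38.3170.

38.317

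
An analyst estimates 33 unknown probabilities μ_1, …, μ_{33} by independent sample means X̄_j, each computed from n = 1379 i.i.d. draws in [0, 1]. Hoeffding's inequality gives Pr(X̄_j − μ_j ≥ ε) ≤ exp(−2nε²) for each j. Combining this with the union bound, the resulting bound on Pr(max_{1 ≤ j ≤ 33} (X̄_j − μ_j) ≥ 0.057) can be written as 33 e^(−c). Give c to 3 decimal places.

8.961

Union bound over the 33 events: Pr(max_{1 ≤ j ≤ 33} (X̄_j − μ_j) ≥ 0.057) ≤ 33·exp(−2nε²) = 33 exp(−2·1379·0.057²).
So c = 2·1379·0.057² = 8.9607.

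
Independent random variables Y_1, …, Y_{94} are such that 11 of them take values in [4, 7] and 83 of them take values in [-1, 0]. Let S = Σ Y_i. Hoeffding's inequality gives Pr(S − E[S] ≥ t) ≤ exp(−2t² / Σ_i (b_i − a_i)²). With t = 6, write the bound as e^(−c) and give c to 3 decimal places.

0.396

Σ(b_i − a_i)² = 11·3² + 83·1² = 182.
c = 2t² / 182 = 2·6² / 182 = 0.3956.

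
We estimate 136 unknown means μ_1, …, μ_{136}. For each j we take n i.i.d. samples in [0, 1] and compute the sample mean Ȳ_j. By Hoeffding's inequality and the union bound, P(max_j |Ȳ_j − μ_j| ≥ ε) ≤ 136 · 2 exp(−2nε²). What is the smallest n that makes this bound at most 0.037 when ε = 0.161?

Need 2·136·exp(−2nε²) ≤ 0.037, i.e. exp(−2nε²) ≤ 0.037/272.
So 2nε² ≥ ln(272/0.037) = 8.902639.
Hence n ≥ 8.902639/(2·0.161²) = 171.726.
The smallest integer n is 172.

172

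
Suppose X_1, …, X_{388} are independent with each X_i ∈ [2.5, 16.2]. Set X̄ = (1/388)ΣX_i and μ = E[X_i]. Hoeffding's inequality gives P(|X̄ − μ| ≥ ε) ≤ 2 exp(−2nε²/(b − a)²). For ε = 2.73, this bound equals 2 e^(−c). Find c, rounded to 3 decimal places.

30.814

c = 2nε²/(b − a)² = 2·388·2.73² / 13.7² = 30.8138.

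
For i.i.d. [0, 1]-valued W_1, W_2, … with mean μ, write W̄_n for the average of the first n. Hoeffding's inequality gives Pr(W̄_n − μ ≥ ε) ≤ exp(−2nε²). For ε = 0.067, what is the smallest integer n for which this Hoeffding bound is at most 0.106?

250

Require exp(−2nε²) ≤ 0.106, i.e. 2nε² ≥ ln(1/0.106) = 2.244316.
So n ≥ 2.244316 / (2·0.067²) = 249.980.
The smallest integer n is 250.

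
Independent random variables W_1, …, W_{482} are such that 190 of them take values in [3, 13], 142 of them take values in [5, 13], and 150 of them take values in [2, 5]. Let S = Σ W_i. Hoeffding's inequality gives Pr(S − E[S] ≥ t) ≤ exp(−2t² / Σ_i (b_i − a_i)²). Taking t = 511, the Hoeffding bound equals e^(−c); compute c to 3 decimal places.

17.740

Σ(b_i − a_i)² = 190·10² + 142·8² + 150·3² = 29438.
c = 2t² / 29438 = 2·511² / 29438 = 17.7404.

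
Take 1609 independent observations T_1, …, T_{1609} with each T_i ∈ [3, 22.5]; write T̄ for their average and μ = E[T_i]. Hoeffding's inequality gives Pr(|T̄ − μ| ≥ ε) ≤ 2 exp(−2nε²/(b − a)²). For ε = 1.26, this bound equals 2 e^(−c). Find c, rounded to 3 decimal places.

13.436

c = 2nε²/(b − a)² = 2·1609·1.26² / 19.5² = 13.4356.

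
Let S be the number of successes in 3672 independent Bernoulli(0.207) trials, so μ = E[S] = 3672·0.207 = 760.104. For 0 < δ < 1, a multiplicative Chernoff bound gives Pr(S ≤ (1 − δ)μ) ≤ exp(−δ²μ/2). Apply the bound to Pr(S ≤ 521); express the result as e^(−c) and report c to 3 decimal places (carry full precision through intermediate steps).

Write 521 = (1 − δ)μ, so δ = 1 − 521/760.104 = 0.3145675…
Then the exponent is δ²μ/2 = (μ − 521)²/(2μ) = 37.607171.

37.607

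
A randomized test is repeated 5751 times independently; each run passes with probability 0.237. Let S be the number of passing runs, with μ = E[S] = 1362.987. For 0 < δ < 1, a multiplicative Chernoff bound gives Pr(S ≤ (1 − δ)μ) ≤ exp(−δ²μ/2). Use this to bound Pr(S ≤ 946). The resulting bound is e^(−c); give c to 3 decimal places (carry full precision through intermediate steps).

63.786

Write 946 = (1 − δ)μ, so δ = 1 − 946/1362.987 = 0.3059362…
Then the exponent is δ²μ/2 = (μ − 946)²/(2μ) = 63.785699.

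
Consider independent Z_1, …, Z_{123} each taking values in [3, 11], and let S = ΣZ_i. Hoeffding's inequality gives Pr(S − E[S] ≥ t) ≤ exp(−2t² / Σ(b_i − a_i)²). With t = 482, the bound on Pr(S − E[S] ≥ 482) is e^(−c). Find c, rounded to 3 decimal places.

59.025

Σ(b_i − a_i)² = 123·(8)² = 7872.
c = 2t²/7872 = 2·482²/7872 = 59.0254.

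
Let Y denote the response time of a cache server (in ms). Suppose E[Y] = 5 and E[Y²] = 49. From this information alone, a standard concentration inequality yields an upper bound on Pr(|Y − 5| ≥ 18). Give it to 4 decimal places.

0.0741

The first two moments determine the variance, so Chebyshev's inequality is the sharpest standard bound available.
Var(Y) = E[Y²] − (E[Y])² = 49 − 25 = 24.
Chebyshev's inequality: Pr(|Y − μ| ≥ t) ≤ Var(Y)/t² = 24/324 = 0.0741.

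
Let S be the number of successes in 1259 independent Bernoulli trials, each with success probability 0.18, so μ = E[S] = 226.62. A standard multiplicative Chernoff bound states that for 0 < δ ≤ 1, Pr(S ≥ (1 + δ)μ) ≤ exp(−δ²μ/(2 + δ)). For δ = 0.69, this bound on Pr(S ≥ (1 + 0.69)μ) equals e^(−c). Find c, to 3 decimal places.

40.109

c = δ²μ/(2 + δ) = 0.69²·226.62/(2 + 0.69) = 40.1092.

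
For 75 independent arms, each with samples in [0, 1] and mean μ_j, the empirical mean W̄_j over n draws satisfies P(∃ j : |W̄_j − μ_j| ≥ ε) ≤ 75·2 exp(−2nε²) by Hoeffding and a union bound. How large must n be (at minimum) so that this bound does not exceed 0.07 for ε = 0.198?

Need 2·75·exp(−2nε²) ≤ 0.07, i.e. exp(−2nε²) ≤ 0.07/150.
So 2nε² ≥ ln(150/0.07) = 7.669895.
Hence n ≥ 7.669895/(2·0.198²) = 97.820.
The smallest integer n is 98.

98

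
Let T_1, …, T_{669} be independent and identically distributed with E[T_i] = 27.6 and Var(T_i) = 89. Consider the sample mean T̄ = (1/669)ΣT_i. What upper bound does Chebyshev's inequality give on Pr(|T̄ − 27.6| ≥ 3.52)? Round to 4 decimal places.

0.0107

Var(T̄) = Var(T_i)/n = 89/669 = 0.13303.
Chebyshev: Pr(|T̄ − 27.6| ≥ 3.52) ≤ Var(T̄)/(3.52)² = 89/(669·3.52²) = 0.0107.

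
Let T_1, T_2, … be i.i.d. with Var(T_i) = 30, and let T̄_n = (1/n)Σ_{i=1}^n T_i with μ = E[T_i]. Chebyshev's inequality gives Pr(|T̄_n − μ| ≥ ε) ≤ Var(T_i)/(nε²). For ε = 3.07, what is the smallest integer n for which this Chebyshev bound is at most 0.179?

18

Require 30/(n·3.07²) ≤ 0.179, i.e. n ≥ 30/(0.179·3.07²) = 17.782.
The smallest integer n is 18.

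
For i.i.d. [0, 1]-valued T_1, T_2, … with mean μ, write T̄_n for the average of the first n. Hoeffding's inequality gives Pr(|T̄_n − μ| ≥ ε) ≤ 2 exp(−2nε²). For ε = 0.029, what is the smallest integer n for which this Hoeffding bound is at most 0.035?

Require 2·exp(−2nε²) ≤ 0.035, i.e. 2nε² ≥ ln(2/0.035) = 4.045554.
So n ≥ 4.045554 / (2·0.029²) = 2405.205.
The smallest integer n is 2406.

2406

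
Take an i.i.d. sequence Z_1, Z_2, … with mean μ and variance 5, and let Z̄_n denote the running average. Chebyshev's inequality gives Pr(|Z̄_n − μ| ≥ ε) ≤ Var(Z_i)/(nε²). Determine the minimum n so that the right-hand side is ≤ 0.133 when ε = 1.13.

Require 5/(n·1.13²) ≤ 0.133, i.e. n ≥ 5/(0.133·1.13²) = 29.442.
The smallest integer n is 30.

30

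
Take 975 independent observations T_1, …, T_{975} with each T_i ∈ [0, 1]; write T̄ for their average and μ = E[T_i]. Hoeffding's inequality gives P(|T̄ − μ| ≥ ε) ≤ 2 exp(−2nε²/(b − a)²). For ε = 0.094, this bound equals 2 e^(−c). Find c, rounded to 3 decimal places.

c = 2nε²/(b − a)² = 2·975·0.094² / 1² = 17.2302.

17.230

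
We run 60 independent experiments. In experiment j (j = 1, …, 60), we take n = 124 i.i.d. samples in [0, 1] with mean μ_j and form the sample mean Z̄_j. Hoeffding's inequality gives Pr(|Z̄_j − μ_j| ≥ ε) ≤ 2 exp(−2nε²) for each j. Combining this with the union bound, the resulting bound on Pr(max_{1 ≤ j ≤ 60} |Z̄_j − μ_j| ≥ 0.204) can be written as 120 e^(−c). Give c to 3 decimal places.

10.321

Union bound over the 60 events: Pr(max_{1 ≤ j ≤ 60} |Z̄_j − μ_j| ≥ 0.204) ≤ 60·2·exp(−2nε²) = 120 exp(−2·124·0.204²).
So c = 2·124·0.204² = 10.3208.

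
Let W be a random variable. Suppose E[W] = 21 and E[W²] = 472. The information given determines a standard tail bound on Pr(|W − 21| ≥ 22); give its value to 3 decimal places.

The first two moments determine the variance, so Chebyshev's inequality is the sharpest standard bound available.
Var(W) = E[W²] − (E[W])² = 472 − 441 = 31.
Chebyshev's inequality: Pr(|W − μ| ≥ t) ≤ Var(W)/t² = 31/484 = 0.0640.

0.064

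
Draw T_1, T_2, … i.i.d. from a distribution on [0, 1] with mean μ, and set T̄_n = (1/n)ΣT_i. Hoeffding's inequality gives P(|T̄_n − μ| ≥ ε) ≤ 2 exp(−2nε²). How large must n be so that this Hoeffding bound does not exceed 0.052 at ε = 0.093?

211

Require 2·exp(−2nε²) ≤ 0.052, i.e. 2nε² ≥ ln(2/0.052) = 3.649659.
So n ≥ 3.649659 / (2·0.093²) = 210.987.
The smallest integer n is 211.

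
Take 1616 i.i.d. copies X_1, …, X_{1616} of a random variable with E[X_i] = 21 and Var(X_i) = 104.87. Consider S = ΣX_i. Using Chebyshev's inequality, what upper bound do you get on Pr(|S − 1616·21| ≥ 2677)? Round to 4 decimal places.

0.0236

Var(S) = n·Var(X_i) = 1616·104.87 = 169469.92.
Chebyshev: Pr(|S − 1616·21| ≥ 2677) ≤ Var(S)/2677² = 169469.92/7166329 = 0.0236.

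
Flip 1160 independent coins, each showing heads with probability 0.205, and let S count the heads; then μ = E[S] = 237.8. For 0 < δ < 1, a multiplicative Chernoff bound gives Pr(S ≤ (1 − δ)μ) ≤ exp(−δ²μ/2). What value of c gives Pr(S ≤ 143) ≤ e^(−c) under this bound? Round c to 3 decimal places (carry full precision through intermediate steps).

Write 143 = (1 − δ)μ, so δ = 1 − 143/237.8 = 0.3986543…
Then the exponent is δ²μ/2 = (μ − 143)²/(2μ) = 18.896215.

18.896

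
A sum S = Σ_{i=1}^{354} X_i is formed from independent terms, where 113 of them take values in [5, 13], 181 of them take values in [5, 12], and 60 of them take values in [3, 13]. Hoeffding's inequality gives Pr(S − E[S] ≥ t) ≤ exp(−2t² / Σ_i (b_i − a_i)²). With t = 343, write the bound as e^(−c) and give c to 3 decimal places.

Σ(b_i − a_i)² = 113·8² + 181·7² + 60·10² = 22101.
c = 2t² / 22101 = 2·343² / 22101 = 10.6465.

10.646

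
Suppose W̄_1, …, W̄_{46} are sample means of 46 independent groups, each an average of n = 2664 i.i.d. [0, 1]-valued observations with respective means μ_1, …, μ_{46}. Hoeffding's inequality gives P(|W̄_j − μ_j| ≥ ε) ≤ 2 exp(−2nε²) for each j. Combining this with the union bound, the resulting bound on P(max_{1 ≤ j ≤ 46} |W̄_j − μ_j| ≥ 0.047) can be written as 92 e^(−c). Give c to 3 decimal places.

Union bound over the 46 events: P(max_{1 ≤ j ≤ 46} |W̄_j − μ_j| ≥ 0.047) ≤ 46·2·exp(−2nε²) = 92 exp(−2·2664·0.047²).
So c = 2·2664·0.047² = 11.7696.

11.770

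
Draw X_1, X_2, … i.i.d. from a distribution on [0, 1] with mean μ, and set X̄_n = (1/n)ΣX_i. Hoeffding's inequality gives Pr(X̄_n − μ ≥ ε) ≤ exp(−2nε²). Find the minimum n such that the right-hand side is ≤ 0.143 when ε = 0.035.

Require exp(−2nε²) ≤ 0.143, i.e. 2nε² ≥ ln(1/0.143) = 1.944911.
So n ≥ 1.944911 / (2·0.035²) = 793.841.
The smallest integer n is 794.

794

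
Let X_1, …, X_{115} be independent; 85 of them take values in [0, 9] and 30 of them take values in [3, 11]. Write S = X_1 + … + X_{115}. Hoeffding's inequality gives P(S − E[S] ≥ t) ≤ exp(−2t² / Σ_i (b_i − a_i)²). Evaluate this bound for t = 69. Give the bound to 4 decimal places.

Σ(b_i − a_i)² = 85·9² + 30·8² = 8805.
Exponent = 2·69² / 8805 = 1.08143.
Bound = exp(−1.08143) = 0.33911.

0.3391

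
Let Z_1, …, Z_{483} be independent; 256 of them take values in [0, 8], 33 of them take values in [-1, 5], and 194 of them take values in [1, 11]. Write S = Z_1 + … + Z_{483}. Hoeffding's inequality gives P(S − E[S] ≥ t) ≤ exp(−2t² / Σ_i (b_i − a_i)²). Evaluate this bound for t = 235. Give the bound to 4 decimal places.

0.0504

Σ(b_i − a_i)² = 256·8² + 33·6² + 194·10² = 36972.
Exponent = 2·235² / 36972 = 2.98740.
Bound = exp(−2.98740) = 0.05042.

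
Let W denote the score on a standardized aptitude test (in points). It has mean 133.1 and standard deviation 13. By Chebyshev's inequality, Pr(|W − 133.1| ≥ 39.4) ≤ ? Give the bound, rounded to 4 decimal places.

Chebyshev: Pr(|W − μ| ≥ t) ≤ Var(W)/t².
Var(W) = σ² = 13² = 169.
Bound = 169 / 1552.36 = 0.1089.

0.1089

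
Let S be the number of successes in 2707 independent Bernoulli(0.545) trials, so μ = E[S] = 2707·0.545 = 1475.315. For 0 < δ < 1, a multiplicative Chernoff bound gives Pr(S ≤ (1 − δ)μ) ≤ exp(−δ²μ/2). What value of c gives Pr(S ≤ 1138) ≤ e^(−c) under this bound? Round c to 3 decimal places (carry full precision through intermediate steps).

Write 1138 = (1 − δ)μ, so δ = 1 − 1138/1475.315 = 0.2286393…
Then the exponent is δ²μ/2 = (μ − 1138)²/(2μ) = 38.561734.

38.562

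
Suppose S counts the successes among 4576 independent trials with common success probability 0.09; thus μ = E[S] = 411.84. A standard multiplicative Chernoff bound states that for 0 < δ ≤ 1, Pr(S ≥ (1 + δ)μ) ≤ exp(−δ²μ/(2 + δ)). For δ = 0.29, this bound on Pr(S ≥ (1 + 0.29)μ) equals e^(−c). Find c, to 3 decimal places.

15.125

c = δ²μ/(2 + δ) = 0.29²·411.84/(2 + 0.29) = 15.1248.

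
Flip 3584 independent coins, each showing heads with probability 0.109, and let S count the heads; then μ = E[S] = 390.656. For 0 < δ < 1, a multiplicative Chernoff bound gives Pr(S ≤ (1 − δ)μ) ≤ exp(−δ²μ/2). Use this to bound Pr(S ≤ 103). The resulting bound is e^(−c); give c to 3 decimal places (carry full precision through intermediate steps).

Write 103 = (1 − δ)μ, so δ = 1 − 103/390.656 = 0.7363409…
Then the exponent is δ²μ/2 = (μ − 103)²/(2μ) = 105.906442.

105.906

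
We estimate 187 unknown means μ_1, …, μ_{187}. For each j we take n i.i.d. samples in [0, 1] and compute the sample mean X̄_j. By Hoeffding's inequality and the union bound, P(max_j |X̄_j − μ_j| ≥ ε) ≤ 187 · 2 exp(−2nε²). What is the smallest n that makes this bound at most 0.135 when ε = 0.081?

Need 2·187·exp(−2nε²) ≤ 0.135, i.e. exp(−2nε²) ≤ 0.135/374.
So 2nε² ≥ ln(374/0.135) = 7.926736.
Hence n ≥ 7.926736/(2·0.081²) = 604.080.
The smallest integer n is 605.

605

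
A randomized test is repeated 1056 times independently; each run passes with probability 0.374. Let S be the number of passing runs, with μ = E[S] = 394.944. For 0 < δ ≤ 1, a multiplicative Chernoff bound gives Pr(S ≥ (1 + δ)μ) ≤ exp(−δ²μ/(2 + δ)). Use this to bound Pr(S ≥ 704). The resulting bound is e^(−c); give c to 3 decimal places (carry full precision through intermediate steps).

Write 704 = (1 + δ)μ, so δ = 704/394.944 − 1 = 0.7825312…
Then the exponent is δ²μ/(2 + δ) = (704 − μ)² / (μ·(2 + δ)) = 86.915813.

86.916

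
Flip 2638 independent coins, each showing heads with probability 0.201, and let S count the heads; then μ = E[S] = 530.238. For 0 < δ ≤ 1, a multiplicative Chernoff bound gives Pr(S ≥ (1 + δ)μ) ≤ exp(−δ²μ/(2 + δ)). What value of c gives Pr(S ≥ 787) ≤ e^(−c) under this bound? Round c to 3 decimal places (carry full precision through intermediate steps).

50.049

Write 787 = (1 + δ)μ, so δ = 787/530.238 − 1 = 0.4842392…
Then the exponent is δ²μ/(2 + δ) = (787 − μ)² / (μ·(2 + δ)) = 50.049213.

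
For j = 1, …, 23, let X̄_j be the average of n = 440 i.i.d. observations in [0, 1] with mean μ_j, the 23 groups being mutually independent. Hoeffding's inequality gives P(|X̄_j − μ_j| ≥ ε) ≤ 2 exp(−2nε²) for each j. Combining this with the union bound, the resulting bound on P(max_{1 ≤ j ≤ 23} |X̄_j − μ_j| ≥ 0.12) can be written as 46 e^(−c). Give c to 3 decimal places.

12.672

Union bound over the 23 events: P(max_{1 ≤ j ≤ 23} |X̄_j − μ_j| ≥ 0.12) ≤ 23·2·exp(−2nε²) = 46 exp(−2·440·0.12²).
So c = 2·440·0.12² = 12.6720.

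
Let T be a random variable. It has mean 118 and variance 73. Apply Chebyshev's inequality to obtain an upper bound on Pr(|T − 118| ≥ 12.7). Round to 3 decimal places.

Chebyshev: Pr(|T − μ| ≥ t) ≤ Var(T)/t².
Bound = 73 / 161.29 = 0.4526.

0.453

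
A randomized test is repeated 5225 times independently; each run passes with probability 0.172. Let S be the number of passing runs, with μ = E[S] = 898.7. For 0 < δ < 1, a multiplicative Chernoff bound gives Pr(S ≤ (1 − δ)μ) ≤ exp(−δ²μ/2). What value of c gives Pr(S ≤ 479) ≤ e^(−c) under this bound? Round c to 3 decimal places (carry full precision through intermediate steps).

98.002

Write 479 = (1 − δ)μ, so δ = 1 − 479/898.7 = 0.4670079…
Then the exponent is δ²μ/2 = (μ − 479)²/(2μ) = 98.001608.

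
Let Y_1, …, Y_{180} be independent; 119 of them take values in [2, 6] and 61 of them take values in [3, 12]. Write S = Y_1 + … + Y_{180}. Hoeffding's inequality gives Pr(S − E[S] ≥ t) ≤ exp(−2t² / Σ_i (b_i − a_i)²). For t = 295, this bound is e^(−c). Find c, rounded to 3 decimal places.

25.427

Σ(b_i − a_i)² = 119·4² + 61·9² = 6845.
c = 2t² / 6845 = 2·295² / 6845 = 25.4273.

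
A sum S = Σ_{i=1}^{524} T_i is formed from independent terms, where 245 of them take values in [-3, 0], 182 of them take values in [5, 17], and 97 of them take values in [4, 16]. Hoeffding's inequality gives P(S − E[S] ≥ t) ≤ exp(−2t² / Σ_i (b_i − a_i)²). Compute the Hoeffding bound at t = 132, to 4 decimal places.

0.4394

Σ(b_i − a_i)² = 245·3² + 182·12² + 97·12² = 42381.
Exponent = 2·132² / 42381 = 0.82226.
Bound = exp(−0.82226) = 0.43944.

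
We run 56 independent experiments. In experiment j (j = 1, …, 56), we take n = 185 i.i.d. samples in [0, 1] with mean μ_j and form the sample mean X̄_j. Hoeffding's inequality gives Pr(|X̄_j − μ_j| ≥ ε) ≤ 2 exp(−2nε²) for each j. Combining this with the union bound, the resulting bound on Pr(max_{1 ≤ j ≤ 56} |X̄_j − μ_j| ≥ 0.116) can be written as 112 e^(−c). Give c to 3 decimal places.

4.979

Union bound over the 56 events: Pr(max_{1 ≤ j ≤ 56} |X̄_j − μ_j| ≥ 0.116) ≤ 56·2·exp(−2nε²) = 112 exp(−2·185·0.116²).
So c = 2·185·0.116² = 4.9787.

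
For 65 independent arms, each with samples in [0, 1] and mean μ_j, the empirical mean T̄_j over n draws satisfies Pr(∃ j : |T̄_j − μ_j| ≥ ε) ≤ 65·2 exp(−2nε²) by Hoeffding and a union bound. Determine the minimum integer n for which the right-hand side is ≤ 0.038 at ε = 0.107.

356

Need 2·65·exp(−2nε²) ≤ 0.038, i.e. exp(−2nε²) ≤ 0.038/130.
So 2nε² ≥ ln(130/0.038) = 8.137704.
Hence n ≥ 8.137704/(2·0.107²) = 355.389.
The smallest integer n is 356.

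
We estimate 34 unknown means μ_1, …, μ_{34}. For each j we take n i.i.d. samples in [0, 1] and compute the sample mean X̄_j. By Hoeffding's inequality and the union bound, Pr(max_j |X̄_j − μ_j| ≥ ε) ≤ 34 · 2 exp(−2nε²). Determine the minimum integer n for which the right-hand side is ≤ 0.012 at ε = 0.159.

171

Need 2·34·exp(−2nε²) ≤ 0.012, i.e. exp(−2nε²) ≤ 0.012/68.
So 2nε² ≥ ln(68/0.012) = 8.642356.
Hence n ≥ 8.642356/(2·0.159²) = 170.926.
The smallest integer n is 171.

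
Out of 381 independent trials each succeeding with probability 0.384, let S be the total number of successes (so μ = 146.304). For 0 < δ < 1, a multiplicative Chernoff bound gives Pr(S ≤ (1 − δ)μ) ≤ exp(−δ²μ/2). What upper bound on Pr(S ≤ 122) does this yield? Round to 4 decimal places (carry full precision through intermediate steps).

0.1328

Write 122 = (1 − δ)μ, so δ = 1 − 122/146.304 = 0.1661199…
Then the exponent is δ²μ/2 = (μ − 122)²/(2μ) = 2.018689.
Bound = exp(−2.018689) = 0.13283.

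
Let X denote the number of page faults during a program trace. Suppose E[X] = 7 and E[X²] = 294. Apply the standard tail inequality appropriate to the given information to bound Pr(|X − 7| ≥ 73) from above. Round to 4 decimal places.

0.0460

The first two moments determine the variance, so Chebyshev's inequality is the sharpest standard bound available.
Var(X) = E[X²] − (E[X])² = 294 − 49 = 245.
Chebyshev's inequality: Pr(|X − μ| ≥ t) ≤ Var(X)/t² = 245/5329 = 0.0460.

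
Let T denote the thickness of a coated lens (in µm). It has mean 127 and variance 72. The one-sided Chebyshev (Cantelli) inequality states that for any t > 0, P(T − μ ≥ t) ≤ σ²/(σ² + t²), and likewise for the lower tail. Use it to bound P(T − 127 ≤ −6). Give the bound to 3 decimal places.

0.667

Here σ² = 72 and t = 6, so σ² + t² = 108.
Cantelli's bound: 72/108 = 0.6667.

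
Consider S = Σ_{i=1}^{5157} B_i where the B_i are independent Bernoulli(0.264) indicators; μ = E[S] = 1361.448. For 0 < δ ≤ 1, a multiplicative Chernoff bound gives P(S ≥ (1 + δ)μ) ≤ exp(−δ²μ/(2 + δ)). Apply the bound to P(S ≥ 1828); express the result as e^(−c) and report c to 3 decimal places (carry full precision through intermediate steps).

68.247

Write 1828 = (1 + δ)μ, so δ = 1828/1361.448 − 1 = 0.3426881…
Then the exponent is δ²μ/(2 + δ) = (1828 − μ)² / (μ·(2 + δ)) = 68.247160.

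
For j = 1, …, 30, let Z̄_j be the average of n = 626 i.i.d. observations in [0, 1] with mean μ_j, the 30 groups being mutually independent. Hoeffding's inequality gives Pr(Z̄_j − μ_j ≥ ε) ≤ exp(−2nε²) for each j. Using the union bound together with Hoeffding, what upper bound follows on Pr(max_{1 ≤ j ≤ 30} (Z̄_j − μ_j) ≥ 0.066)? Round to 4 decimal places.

0.1284

Per-experiment Hoeffding bound: exp(−2·626·0.066²) = exp(−5.45371) = 0.0042804.
Union bound over 30 events: 30·0.0042804 = 0.12841.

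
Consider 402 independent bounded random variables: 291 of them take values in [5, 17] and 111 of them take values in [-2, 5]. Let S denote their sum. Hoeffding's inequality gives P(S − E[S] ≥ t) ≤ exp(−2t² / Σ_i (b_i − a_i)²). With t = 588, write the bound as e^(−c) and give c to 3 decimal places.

Σ(b_i − a_i)² = 291·12² + 111·7² = 47343.
c = 2t² / 47343 = 2·588² / 47343 = 14.6059.

14.606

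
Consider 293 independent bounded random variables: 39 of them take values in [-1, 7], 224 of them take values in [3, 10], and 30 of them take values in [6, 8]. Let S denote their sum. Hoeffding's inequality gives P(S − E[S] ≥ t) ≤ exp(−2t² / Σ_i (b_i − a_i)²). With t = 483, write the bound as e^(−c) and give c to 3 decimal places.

34.327

Σ(b_i − a_i)² = 39·8² + 224·7² + 30·2² = 13592.
c = 2t² / 13592 = 2·483² / 13592 = 34.3274.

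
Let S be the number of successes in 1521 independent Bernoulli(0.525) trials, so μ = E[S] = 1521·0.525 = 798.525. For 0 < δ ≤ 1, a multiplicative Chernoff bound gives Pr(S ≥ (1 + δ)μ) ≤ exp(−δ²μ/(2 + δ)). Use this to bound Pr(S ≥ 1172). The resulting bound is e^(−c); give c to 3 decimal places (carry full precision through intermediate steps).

70.785

Write 1172 = (1 + δ)μ, so δ = 1172/798.525 − 1 = 0.4677061…
Then the exponent is δ²μ/(2 + δ) = (1172 − μ)² / (μ·(2 + δ)) = 70.784981.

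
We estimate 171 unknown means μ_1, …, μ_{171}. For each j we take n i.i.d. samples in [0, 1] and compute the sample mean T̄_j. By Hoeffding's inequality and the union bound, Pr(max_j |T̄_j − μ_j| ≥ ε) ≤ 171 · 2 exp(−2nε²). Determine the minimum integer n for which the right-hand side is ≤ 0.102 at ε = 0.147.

188

Need 2·171·exp(−2nε²) ≤ 0.102, i.e. exp(−2nε²) ≤ 0.102/342.
So 2nε² ≥ ln(342/0.102) = 8.117593.
Hence n ≥ 8.117593/(2·0.147²) = 187.829.
The smallest integer n is 188.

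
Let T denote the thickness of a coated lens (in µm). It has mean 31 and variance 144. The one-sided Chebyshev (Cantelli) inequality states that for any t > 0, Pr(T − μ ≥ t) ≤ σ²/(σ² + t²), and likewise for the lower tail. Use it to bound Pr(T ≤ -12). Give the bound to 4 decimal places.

0.0723

Here σ² = 144 and t = 43, so σ² + t² = 1993.
Cantelli's bound: 144/1993 = 0.0723.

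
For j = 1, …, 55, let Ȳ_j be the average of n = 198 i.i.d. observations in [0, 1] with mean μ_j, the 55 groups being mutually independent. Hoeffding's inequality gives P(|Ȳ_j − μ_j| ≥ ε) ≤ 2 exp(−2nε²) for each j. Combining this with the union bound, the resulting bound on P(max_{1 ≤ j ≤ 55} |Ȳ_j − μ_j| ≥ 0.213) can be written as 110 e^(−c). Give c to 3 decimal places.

17.966

Union bound over the 55 events: P(max_{1 ≤ j ≤ 55} |Ȳ_j − μ_j| ≥ 0.213) ≤ 55·2·exp(−2nε²) = 110 exp(−2·198·0.213²).
So c = 2·198·0.213² = 17.9661.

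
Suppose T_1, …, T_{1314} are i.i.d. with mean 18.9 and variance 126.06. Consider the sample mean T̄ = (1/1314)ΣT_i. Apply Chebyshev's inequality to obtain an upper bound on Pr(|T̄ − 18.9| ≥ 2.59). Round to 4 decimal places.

0.0143

Var(T̄) = Var(T_i)/n = 126.06/1314 = 0.095936.
Chebyshev: Pr(|T̄ − 18.9| ≥ 2.59) ≤ Var(T̄)/(2.59)² = 126.06/(1314·2.59²) = 0.0143.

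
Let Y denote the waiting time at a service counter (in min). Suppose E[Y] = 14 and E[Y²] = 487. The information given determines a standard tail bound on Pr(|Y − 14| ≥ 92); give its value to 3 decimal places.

0.034

The first two moments determine the variance, so Chebyshev's inequality is the sharpest standard bound available.
Var(Y) = E[Y²] − (E[Y])² = 487 − 196 = 291.
Chebyshev's inequality: Pr(|Y − μ| ≥ t) ≤ Var(Y)/t² = 291/8464 = 0.0344.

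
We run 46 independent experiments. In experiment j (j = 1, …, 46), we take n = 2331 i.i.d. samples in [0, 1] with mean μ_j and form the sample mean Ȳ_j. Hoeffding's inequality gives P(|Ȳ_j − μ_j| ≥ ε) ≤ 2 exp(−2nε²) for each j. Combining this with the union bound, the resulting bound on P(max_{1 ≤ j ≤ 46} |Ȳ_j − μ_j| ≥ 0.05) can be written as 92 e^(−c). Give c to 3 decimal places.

Union bound over the 46 events: P(max_{1 ≤ j ≤ 46} |Ȳ_j − μ_j| ≥ 0.05) ≤ 46·2·exp(−2nε²) = 92 exp(−2·2331·0.05²).
So c = 2·2331·0.05² = 11.6550.

11.655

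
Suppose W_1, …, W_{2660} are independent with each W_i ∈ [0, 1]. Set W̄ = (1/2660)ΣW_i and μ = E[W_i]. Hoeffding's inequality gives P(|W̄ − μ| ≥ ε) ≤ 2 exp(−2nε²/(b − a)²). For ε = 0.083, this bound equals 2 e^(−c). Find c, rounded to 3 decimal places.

36.649

c = 2nε²/(b − a)² = 2·2660·0.083² / 1² = 36.6495.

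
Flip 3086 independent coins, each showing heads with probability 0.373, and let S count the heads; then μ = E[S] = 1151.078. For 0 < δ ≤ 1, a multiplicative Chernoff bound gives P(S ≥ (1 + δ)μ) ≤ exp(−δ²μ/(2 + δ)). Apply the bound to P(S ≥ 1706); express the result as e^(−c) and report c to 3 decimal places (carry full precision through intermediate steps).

Write 1706 = (1 + δ)μ, so δ = 1706/1151.078 − 1 = 0.482089…
Then the exponent is δ²μ/(2 + δ) = (1706 − μ)² / (μ·(2 + δ)) = 107.780896.

107.781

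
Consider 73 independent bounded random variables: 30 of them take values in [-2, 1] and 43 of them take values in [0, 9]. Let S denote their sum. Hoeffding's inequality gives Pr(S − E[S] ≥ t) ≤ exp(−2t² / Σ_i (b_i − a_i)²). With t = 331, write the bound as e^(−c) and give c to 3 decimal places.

Σ(b_i − a_i)² = 30·3² + 43·9² = 3753.
c = 2t² / 3753 = 2·331² / 3753 = 58.3858.

58.386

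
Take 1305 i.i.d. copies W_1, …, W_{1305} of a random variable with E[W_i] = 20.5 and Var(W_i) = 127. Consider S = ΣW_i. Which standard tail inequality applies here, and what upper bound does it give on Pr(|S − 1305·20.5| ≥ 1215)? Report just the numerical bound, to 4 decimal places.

0.1123

With mean and variance of each term known, Chebyshev's inequality bounds the deviation of the sum (or sample mean).
Var(S) = n·Var(W_i) = 1305·127 = 165735.
Chebyshev: Pr(|S − 1305·20.5| ≥ 1215) ≤ Var(S)/1215² = 165735/1476225 = 0.1123.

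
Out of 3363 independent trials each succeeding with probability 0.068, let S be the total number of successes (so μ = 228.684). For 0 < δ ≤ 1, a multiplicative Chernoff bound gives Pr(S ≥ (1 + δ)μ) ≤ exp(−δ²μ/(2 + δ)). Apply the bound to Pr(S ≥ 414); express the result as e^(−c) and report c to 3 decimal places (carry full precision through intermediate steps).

Write 414 = (1 + δ)μ, so δ = 414/228.684 − 1 = 0.8103584…
Then the exponent is δ²μ/(2 + δ) = (414 − μ)² / (μ·(2 + δ)) = 53.435312.

53.435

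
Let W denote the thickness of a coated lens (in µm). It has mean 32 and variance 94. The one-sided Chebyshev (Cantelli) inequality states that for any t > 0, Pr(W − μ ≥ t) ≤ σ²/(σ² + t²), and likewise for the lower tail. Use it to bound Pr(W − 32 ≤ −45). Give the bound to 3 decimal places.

Here σ² = 94 and t = 45, so σ² + t² = 2119.
Cantelli's bound: 94/2119 = 0.0444.

0.044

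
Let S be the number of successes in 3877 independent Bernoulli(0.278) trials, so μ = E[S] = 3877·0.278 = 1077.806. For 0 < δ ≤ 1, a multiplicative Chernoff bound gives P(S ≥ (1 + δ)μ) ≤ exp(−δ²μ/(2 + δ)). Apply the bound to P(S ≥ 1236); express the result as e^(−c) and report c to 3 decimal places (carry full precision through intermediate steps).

Write 1236 = (1 + δ)μ, so δ = 1236/1077.806 − 1 = 0.1467741…
Then the exponent is δ²μ/(2 + δ) = (1236 − μ)² / (μ·(2 + δ)) = 10.815661.

10.816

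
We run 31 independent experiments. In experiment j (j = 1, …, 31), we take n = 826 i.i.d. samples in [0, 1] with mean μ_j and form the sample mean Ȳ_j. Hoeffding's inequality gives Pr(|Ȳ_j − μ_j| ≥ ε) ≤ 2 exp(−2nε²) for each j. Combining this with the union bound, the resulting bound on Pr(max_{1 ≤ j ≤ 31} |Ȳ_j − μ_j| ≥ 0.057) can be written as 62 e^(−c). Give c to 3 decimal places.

5.367

Union bound over the 31 events: Pr(max_{1 ≤ j ≤ 31} |Ȳ_j − μ_j| ≥ 0.057) ≤ 31·2·exp(−2nε²) = 62 exp(−2·826·0.057²).
So c = 2·826·0.057² = 5.3673.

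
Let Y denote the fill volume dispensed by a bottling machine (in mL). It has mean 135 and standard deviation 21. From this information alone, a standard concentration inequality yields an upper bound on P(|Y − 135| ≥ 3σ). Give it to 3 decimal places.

Mean and variance are known, so Chebyshev's inequality applies.
Chebyshev: P(|Y − μ| ≥ t) ≤ Var(Y)/t².
Var(Y) = σ² = 21² = 441.
t = 3·21 = 63.
Bound = 441 / 3969 = 0.1111.

0.111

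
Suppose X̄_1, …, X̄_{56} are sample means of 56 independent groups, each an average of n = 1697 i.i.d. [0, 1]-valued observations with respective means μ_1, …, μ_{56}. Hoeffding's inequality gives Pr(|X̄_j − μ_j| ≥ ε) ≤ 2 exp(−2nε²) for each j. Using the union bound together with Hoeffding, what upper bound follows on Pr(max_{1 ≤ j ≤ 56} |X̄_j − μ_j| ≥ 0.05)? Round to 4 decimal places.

0.0231

Per-experiment Hoeffding bound: 2·exp(−2·1697·0.05²) = 2·exp(−8.48500) = 0.00041309.
Union bound over 56 events: 56·0.00041309 = 0.02313.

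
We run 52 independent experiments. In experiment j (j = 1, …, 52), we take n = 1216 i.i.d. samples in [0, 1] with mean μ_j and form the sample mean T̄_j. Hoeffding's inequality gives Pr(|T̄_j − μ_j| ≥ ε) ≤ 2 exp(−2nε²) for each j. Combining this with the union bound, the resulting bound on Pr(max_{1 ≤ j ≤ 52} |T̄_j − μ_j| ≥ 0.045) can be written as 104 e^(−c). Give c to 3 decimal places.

Union bound over the 52 events: Pr(max_{1 ≤ j ≤ 52} |T̄_j − μ_j| ≥ 0.045) ≤ 52·2·exp(−2nε²) = 104 exp(−2·1216·0.045²).
So c = 2·1216·0.045² = 4.9248.

4.925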